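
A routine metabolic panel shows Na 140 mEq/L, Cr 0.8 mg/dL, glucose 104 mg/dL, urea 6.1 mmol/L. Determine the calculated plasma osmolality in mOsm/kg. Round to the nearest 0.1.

291.9 mOsm/kg

Calculated osmolality = 2·Na + glucose/18 + urea
= 2·140 + 104/18 + 6.1
= 280 + 5.78 + 6.10
= 291.88 mOsm/kg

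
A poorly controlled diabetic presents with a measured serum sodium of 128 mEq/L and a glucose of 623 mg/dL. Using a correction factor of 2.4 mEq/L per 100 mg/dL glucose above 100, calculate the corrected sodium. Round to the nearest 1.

141 mEq/L

Corrected Na = measured Na + 2.4 · (glucose − 100)/100
= 128 + 2.4 · (623 − 100)/100
= 128 + 12.6
= 140.6 mEq/L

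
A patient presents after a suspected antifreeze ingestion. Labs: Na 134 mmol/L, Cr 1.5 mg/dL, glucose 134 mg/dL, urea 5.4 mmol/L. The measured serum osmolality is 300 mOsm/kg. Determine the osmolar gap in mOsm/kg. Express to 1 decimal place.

19.2 mOsm/kg

Calculated osmolality = 2·Na + glucose/18 + urea
= 2·134 + 134/18 + 5.4
= 268 + 7.44 + 5.40
= 280.84 mOsm/kg ≈ 280.8 mOsm/kg
Osmolar gap = measured − calculated = 300 − 280.8 = 19.2 mOsm/kg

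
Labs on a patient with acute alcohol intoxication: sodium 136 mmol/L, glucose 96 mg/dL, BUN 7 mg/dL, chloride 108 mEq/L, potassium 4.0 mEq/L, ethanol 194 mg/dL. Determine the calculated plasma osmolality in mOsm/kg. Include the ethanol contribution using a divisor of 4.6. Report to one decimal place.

322.0 mOsm/kg

Calculated osmolality = 2·Na + glucose/18 + BUN/2.8 + ethanol/4.6
= 2·136 + 96/18 + 7/2.8 + 194/4.6
= 272 + 5.33 + 2.50 + 42.17
= 322 mOsm/kg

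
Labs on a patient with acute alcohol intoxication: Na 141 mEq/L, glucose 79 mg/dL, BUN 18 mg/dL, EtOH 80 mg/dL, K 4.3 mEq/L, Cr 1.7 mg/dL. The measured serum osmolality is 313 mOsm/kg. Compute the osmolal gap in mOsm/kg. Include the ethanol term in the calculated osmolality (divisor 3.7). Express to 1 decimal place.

Calculated osmolality = 2·Na + glucose/18 + BUN/2.8 + ethanol/3.7
= 2·141 + 79/18 + 18/2.8 + 80/3.7
= 282 + 4.39 + 6.43 + 21.62
= 314.44 mOsm/kg ≈ 314.4 mOsm/kg
Osmolar gap = measured − calculated = 313 − 314.4 = -1.4 mOsm/kg

-1.4 mOsm/kg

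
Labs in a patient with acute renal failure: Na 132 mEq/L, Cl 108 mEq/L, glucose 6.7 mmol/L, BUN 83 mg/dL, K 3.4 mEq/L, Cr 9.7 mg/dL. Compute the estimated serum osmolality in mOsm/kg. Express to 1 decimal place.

300.3 mOsm/kg

Calculated osmolality = 2·Na + glucose + BUN/2.8
= 2·132 + 6.7 + 83/2.8
= 264 + 6.70 + 29.64
= 300.34 mOsm/kg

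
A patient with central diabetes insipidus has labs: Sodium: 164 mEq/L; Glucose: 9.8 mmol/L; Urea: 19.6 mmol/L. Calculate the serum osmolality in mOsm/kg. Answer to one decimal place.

357.4 mOsm/kg

Calculated osmolality = 2·Na + glucose + urea
= 2·164 + 9.8 + 19.6
= 328 + 9.80 + 19.60
= 357.4 mOsm/kg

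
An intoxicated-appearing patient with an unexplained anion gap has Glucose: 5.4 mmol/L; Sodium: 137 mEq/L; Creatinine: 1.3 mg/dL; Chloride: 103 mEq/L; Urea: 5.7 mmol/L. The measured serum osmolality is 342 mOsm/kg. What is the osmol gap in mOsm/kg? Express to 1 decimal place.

Calculated osmolality = 2·Na + glucose + urea
= 2·137 + 5.4 + 5.7
= 274 + 5.40 + 5.70
= 285.1 mOsm/kg ≈ 285.1 mOsm/kg
Osmolar gap = measured − calculated = 342 − 285.1 = 56.9 mOsm/kg

56.9 mOsm/kg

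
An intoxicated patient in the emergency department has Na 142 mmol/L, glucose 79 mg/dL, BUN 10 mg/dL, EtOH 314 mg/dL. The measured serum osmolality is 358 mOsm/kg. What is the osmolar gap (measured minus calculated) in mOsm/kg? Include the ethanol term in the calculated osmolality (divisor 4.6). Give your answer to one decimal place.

-2.2 mOsm/kg

Calculated osmolality = 2·Na + glucose/18 + BUN/2.8 + ethanol/4.6
= 2·142 + 79/18 + 10/2.8 + 314/4.6
= 284 + 4.39 + 3.57 + 68.26
= 360.22 mOsm/kg ≈ 360.2 mOsm/kg
Osmolar gap = measured − calculated = 358 − 360.2 = -2.2 mOsm/kg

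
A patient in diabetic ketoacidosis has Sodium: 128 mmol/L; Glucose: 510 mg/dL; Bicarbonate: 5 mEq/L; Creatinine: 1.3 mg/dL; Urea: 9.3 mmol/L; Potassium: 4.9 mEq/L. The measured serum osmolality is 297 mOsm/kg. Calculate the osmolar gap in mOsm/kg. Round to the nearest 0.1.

3.4 mOsm/kg

Calculated osmolality = 2·Na + glucose/18 + urea
= 2·128 + 510/18 + 9.3
= 256 + 28.33 + 9.30
= 293.63 mOsm/kg ≈ 293.6 mOsm/kg
Osmolar gap = measured − calculated = 297 − 293.6 = 3.4 mOsm/kg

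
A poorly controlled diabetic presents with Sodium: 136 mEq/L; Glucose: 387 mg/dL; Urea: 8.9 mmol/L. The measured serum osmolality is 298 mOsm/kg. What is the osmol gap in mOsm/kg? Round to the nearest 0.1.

Calculated osmolality = 2·Na + glucose/18 + urea
= 2·136 + 387/18 + 8.9
= 272 + 21.50 + 8.90
= 302.4 mOsm/kg ≈ 302.4 mOsm/kg
Osmolar gap = measured − calculated = 298 − 302.4 = -4.4 mOsm/kg

-4.4 mOsm/kg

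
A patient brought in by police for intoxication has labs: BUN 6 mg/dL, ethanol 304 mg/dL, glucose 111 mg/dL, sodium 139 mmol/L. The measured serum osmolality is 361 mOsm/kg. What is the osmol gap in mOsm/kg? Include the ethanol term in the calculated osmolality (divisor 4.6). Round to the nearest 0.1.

Calculated osmolality = 2·Na + glucose/18 + BUN/2.8 + ethanol/4.6
= 2·139 + 111/18 + 6/2.8 + 304/4.6
= 278 + 6.17 + 2.14 + 66.09
= 352.4 mOsm/kg ≈ 352.4 mOsm/kg
Osmolar gap = measured − calculated = 361 − 352.4 = 8.6 mOsm/kg

8.6 mOsm/kg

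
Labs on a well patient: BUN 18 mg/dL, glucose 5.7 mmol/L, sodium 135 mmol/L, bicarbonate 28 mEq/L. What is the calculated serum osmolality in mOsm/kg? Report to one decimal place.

Calculated osmolality = 2·Na + glucose + BUN/2.8
= 2·135 + 5.7 + 18/2.8
= 270 + 5.70 + 6.43
= 282.13 mOsm/kg

282.1 mOsm/kg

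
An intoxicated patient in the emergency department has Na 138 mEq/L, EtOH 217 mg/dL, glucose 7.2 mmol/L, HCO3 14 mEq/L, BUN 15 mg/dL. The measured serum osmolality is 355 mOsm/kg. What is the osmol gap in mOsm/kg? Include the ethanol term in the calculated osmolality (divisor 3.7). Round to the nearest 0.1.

Calculated osmolality = 2·Na + glucose + BUN/2.8 + ethanol/3.7
= 2·138 + 7.2 + 15/2.8 + 217/3.7
= 276 + 7.20 + 5.36 + 58.65
= 347.21 mOsm/kg ≈ 347.2 mOsm/kg
Osmolar gap = measured − calculated = 355 − 347.2 = 7.8 mOsm/kg

7.8 mOsm/kg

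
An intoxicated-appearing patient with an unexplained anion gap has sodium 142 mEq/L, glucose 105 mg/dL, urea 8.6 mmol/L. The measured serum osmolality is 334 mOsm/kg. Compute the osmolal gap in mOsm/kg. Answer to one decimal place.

Calculated osmolality = 2·Na + glucose/18 + urea
= 2·142 + 105/18 + 8.6
= 284 + 5.83 + 8.60
= 298.43 mOsm/kg ≈ 298.4 mOsm/kg
Osmolar gap = measured − calculated = 334 − 298.4 = 35.6 mOsm/kg

35.6 mOsm/kg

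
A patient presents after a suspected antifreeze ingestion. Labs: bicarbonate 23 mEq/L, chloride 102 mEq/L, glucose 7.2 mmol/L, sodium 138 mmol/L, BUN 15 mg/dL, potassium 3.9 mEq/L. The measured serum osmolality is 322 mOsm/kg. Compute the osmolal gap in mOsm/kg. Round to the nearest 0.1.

33.4 mOsm/kg

Calculated osmolality = 2·Na + glucose + BUN/2.8
= 2·138 + 7.2 + 15/2.8
= 276 + 7.20 + 5.36
= 288.56 mOsm/kg ≈ 288.6 mOsm/kg
Osmolar gap = measured − calculated = 322 − 288.6 = 33.4 mOsm/kg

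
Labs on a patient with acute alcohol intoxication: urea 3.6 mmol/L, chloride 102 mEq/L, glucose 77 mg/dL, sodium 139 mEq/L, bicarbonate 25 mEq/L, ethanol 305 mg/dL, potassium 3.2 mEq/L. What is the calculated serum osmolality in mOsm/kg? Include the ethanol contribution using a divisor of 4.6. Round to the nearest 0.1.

352.2 mOsm/kg

Calculated osmolality = 2·Na + glucose/18 + urea + ethanol/4.6
= 2·139 + 77/18 + 3.6 + 305/4.6
= 278 + 4.28 + 3.60 + 66.30
= 352.18 mOsm/kg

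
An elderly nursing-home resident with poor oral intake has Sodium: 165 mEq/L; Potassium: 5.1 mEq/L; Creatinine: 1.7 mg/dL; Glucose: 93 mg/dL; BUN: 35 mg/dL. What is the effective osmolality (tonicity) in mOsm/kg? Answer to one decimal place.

335.2 mOsm/kg

Effective osmolality excludes urea (freely permeant across cell membranes):
2·Na + glucose/18
= 2·165 + 93/18
= 330 + 5.17
= 335.17 mOsm/kg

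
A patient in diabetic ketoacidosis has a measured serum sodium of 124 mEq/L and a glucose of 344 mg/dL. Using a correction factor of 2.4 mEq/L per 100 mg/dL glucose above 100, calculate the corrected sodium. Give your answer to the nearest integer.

130 mEq/L

Corrected Na = measured Na + 2.4 · (glucose − 100)/100
= 124 + 2.4 · (344 − 100)/100
= 124 + 5.9
= 129.9 mEq/L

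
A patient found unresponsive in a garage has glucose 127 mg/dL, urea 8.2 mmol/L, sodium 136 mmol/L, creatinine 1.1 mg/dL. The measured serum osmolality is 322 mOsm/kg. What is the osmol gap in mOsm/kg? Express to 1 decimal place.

Calculated osmolality = 2·Na + glucose/18 + urea
= 2·136 + 127/18 + 8.2
= 272 + 7.06 + 8.20
= 287.26 mOsm/kg ≈ 287.3 mOsm/kg
Osmolar gap = measured − calculated = 322 − 287.3 = 34.7 mOsm/kg

34.7 mOsm/kg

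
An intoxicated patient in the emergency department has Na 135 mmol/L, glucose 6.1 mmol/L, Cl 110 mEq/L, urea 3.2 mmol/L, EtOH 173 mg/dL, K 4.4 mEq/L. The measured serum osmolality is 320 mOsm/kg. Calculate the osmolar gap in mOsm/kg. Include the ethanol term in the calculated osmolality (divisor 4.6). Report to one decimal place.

Calculated osmolality = 2·Na + glucose + urea + ethanol/4.6
= 2·135 + 6.1 + 3.2 + 173/4.6
= 270 + 6.10 + 3.20 + 37.61
= 316.91 mOsm/kg ≈ 316.9 mOsm/kg
Osmolar gap = measured − calculated = 320 − 316.9 = 3.1 mOsm/kg

3.1 mOsm/kg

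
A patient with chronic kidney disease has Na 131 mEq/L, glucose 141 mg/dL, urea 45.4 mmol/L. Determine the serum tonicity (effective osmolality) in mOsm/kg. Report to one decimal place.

269.8 mOsm/kg

Effective osmolality excludes urea (freely permeant across cell membranes):
2·Na + glucose/18
= 2·131 + 141/18
= 262 + 7.83
= 269.83 mOsm/kg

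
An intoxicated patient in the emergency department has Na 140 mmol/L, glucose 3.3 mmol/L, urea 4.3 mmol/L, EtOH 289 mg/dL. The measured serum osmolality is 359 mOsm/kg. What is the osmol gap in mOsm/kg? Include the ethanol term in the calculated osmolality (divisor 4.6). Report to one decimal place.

8.6 mOsm/kg

Calculated osmolality = 2·Na + glucose + urea + ethanol/4.6
= 2·140 + 3.3 + 4.3 + 289/4.6
= 280 + 3.30 + 4.30 + 62.83
= 350.43 mOsm/kg ≈ 350.4 mOsm/kg
Osmolar gap = measured − calculated = 359 − 350.4 = 8.6 mOsm/kg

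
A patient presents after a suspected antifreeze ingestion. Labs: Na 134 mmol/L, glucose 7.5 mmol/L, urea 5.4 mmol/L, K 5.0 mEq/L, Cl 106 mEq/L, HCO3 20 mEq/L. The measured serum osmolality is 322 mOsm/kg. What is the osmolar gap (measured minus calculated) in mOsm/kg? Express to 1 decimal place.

41.1 mOsm/kg

Calculated osmolality = 2·Na + glucose + urea
= 2·134 + 7.5 + 5.4
= 268 + 7.50 + 5.40
= 280.9 mOsm/kg ≈ 280.9 mOsm/kg
Osmolar gap = measured − calculated = 322 − 280.9 = 41.1 mOsm/kg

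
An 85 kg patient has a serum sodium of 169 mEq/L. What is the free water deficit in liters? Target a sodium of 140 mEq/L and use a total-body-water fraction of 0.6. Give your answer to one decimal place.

TBW = 0.6 · 85 = 51 L
Free water deficit = TBW · (Na/140 − 1)
= 51 · (169/140 − 1)
= 51 · 0.2071
= 10.56 L

10.6 L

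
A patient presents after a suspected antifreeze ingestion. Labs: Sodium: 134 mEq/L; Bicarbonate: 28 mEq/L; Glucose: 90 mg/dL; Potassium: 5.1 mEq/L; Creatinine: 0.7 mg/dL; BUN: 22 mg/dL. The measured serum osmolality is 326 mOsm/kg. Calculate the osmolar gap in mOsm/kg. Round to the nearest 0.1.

45.1 mOsm/kg

Calculated osmolality = 2·Na + glucose/18 + BUN/2.8
= 2·134 + 90/18 + 22/2.8
= 268 + 5 + 7.86
= 280.86 mOsm/kg ≈ 280.9 mOsm/kg
Osmolar gap = measured − calculated = 326 − 280.9 = 45.1 mOsm/kg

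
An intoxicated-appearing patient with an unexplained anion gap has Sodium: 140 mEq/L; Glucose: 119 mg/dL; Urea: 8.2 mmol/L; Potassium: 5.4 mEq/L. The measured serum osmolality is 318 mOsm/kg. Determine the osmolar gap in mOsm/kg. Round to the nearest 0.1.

Calculated osmolality = 2·Na + glucose/18 + urea
= 2·140 + 119/18 + 8.2
= 280 + 6.61 + 8.20
= 294.81 mOsm/kg ≈ 294.8 mOsm/kg
Osmolar gap = measured − calculated = 318 − 294.8 = 23.2 mOsm/kg

23.2 mOsm/kg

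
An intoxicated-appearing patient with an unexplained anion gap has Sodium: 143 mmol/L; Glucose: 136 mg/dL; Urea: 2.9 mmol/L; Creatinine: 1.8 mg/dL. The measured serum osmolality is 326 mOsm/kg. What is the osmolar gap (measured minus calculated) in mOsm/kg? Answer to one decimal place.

29.5 mOsm/kg

Calculated osmolality = 2·Na + glucose/18 + urea
= 2·143 + 136/18 + 2.9
= 286 + 7.56 + 2.90
= 296.46 mOsm/kg ≈ 296.5 mOsm/kg
Osmolar gap = measured − calculated = 326 − 296.5 = 29.5 mOsm/kg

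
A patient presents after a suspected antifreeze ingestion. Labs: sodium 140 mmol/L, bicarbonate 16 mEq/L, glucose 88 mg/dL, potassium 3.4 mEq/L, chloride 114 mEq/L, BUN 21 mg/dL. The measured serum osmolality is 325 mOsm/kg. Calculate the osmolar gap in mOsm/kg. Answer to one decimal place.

32.6 mOsm/kg

Calculated osmolality = 2·Na + glucose/18 + BUN/2.8
= 2·140 + 88/18 + 21/2.8
= 280 + 4.89 + 7.50
= 292.39 mOsm/kg ≈ 292.4 mOsm/kg
Osmolar gap = measured − calculated = 325 − 292.4 = 32.6 mOsm/kg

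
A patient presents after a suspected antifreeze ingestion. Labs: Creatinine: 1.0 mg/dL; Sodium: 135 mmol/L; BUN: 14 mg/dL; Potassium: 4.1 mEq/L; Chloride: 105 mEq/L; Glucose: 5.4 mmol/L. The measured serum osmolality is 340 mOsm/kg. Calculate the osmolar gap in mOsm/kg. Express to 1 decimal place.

Calculated osmolality = 2·Na + glucose + BUN/2.8
= 2·135 + 5.4 + 14/2.8
= 270 + 5.40 + 5
= 280.4 mOsm/kg ≈ 280.4 mOsm/kg
Osmolar gap = measured − calculated = 340 − 280.4 = 59.6 mOsm/kg

59.6 mOsm/kg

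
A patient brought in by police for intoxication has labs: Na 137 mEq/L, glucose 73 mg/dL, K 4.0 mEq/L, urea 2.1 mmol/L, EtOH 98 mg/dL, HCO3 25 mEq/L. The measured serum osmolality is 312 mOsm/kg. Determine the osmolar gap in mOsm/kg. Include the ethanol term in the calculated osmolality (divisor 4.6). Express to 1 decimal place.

10.5 mOsm/kg

Calculated osmolality = 2·Na + glucose/18 + urea + ethanol/4.6
= 2·137 + 73/18 + 2.1 + 98/4.6
= 274 + 4.06 + 2.10 + 21.30
= 301.46 mOsm/kg ≈ 301.5 mOsm/kg
Osmolar gap = measured − calculated = 312 − 301.5 = 10.5 mOsm/kg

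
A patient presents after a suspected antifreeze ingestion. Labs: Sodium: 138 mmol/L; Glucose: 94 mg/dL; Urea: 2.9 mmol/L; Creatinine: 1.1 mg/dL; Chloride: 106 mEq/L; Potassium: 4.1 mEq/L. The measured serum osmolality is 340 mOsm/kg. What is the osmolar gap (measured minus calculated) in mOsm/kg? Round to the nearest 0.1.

55.9 mOsm/kg

Calculated osmolality = 2·Na + glucose/18 + urea
= 2·138 + 94/18 + 2.9
= 276 + 5.22 + 2.90
= 284.12 mOsm/kg ≈ 284.1 mOsm/kg
Osmolar gap = measured − calculated = 340 − 284.1 = 55.9 mOsm/kg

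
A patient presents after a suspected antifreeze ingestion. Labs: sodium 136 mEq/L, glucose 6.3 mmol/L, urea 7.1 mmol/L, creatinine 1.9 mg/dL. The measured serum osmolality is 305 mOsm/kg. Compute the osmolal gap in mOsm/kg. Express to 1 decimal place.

Calculated osmolality = 2·Na + glucose + urea
= 2·136 + 6.3 + 7.1
= 272 + 6.30 + 7.10
= 285.4 mOsm/kg ≈ 285.4 mOsm/kg
Osmolar gap = measured − calculated = 305 − 285.4 = 19.6 mOsm/kg

19.6 mOsm/kg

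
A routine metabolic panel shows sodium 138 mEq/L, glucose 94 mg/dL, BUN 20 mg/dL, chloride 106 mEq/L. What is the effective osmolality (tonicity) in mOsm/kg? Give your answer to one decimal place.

Effective osmolality excludes urea (freely permeant across cell membranes):
2·Na + glucose/18
= 2·138 + 94/18
= 276 + 5.22
= 281.22 mOsm/kg

281.2 mOsm/kg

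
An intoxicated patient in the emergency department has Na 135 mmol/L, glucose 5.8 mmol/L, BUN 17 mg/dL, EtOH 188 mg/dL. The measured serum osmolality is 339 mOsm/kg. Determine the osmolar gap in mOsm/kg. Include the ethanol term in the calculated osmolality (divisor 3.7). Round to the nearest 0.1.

Calculated osmolality = 2·Na + glucose + BUN/2.8 + ethanol/3.7
= 2·135 + 5.8 + 17/2.8 + 188/3.7
= 270 + 5.80 + 6.07 + 50.81
= 332.68 mOsm/kg ≈ 332.7 mOsm/kg
Osmolar gap = measured − calculated = 339 − 332.7 = 6.3 mOsm/kg

6.3 mOsm/kg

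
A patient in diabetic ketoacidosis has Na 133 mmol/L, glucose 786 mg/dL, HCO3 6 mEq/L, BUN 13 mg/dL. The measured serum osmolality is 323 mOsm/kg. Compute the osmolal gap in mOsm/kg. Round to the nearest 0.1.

Calculated osmolality = 2·Na + glucose/18 + BUN/2.8
= 2·133 + 786/18 + 13/2.8
= 266 + 43.67 + 4.64
= 314.31 mOsm/kg ≈ 314.3 mOsm/kg
Osmolar gap = measured − calculated = 323 − 314.3 = 8.7 mOsm/kg

8.7 mOsm/kg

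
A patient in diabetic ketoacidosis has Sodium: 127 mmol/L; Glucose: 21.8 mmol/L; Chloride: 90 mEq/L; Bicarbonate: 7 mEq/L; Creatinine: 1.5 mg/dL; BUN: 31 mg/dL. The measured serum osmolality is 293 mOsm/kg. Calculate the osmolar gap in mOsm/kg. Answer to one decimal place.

6.1 mOsm/kg

Calculated osmolality = 2·Na + glucose + BUN/2.8
= 2·127 + 21.8 + 31/2.8
= 254 + 21.80 + 11.07
= 286.87 mOsm/kg ≈ 286.9 mOsm/kg
Osmolar gap = measured − calculated = 293 − 286.9 = 6.1 mOsm/kg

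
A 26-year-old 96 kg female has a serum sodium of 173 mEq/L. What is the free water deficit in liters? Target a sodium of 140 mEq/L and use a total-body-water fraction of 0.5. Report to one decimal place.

11.3 L

TBW = 0.5 · 96 = 48 L
Free water deficit = TBW · (Na/140 − 1)
= 48 · (173/140 − 1)
= 48 · 0.2357
= 11.31 L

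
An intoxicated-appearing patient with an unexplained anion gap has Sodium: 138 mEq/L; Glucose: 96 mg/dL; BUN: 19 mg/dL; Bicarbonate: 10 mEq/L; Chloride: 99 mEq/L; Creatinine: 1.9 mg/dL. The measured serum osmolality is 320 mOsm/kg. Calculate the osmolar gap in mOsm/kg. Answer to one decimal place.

31.9 mOsm/kg

Calculated osmolality = 2·Na + glucose/18 + BUN/2.8
= 2·138 + 96/18 + 19/2.8
= 276 + 5.33 + 6.79
= 288.12 mOsm/kg ≈ 288.1 mOsm/kg
Osmolar gap = measured − calculated = 320 − 288.1 = 31.9 mOsm/kg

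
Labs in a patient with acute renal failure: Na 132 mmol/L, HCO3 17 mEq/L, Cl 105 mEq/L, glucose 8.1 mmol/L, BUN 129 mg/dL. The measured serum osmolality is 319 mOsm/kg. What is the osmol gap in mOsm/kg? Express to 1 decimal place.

0.8 mOsm/kg

Calculated osmolality = 2·Na + glucose + BUN/2.8
= 2·132 + 8.1 + 129/2.8
= 264 + 8.10 + 46.07
= 318.17 mOsm/kg ≈ 318.2 mOsm/kg
Osmolar gap = measured − calculated = 319 − 318.2 = 0.8 mOsm/kg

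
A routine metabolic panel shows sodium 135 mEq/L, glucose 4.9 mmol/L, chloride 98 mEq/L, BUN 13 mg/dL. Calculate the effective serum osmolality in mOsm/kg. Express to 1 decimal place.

Effective osmolality excludes urea (freely permeant across cell membranes):
2·Na + glucose
= 2·135 + 4.9
= 270 + 4.9
= 274.9 mOsm/kg

274.9 mOsm/kg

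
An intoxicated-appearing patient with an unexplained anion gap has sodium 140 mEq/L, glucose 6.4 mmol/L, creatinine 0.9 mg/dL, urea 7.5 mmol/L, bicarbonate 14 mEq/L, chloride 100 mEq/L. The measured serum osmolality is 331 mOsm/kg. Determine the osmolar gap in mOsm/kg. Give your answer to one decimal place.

37.1 mOsm/kg

Calculated osmolality = 2·Na + glucose + urea
= 2·140 + 6.4 + 7.5
= 280 + 6.40 + 7.50
= 293.9 mOsm/kg ≈ 293.9 mOsm/kg
Osmolar gap = measured − calculated = 331 − 293.9 = 37.1 mOsm/kg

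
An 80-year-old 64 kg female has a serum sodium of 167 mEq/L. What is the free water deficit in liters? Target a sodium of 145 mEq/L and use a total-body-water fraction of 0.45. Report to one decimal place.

TBW = 0.45 · 64 = 28.8 L
Free water deficit = TBW · (Na/145 − 1)
= 28.8 · (167/145 − 1)
= 28.8 · 0.1517
= 4.37 L

4.4 L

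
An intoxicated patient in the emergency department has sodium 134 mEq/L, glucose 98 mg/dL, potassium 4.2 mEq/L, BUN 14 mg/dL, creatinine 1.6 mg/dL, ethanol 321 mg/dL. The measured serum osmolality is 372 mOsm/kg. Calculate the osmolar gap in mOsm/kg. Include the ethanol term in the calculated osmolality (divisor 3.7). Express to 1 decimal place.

6.8 mOsm/kg

Calculated osmolality = 2·Na + glucose/18 + BUN/2.8 + ethanol/3.7
= 2·134 + 98/18 + 14/2.8 + 321/3.7
= 268 + 5.44 + 5 + 86.76
= 365.2 mOsm/kg ≈ 365.2 mOsm/kg
Osmolar gap = measured − calculated = 372 − 365.2 = 6.8 mOsm/kg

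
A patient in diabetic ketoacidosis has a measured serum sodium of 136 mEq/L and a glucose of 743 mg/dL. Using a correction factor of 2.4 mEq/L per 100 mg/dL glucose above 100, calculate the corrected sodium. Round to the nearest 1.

Corrected Na = measured Na + 2.4 · (glucose − 100)/100
= 136 + 2.4 · (743 − 100)/100
= 136 + 15.4
= 151.4 mEq/L

151 mEq/L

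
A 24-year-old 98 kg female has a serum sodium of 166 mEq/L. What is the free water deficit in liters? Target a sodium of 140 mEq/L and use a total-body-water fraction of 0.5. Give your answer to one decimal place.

9.1 L

TBW = 0.5 · 98 = 49 L
Free water deficit = TBW · (Na/140 − 1)
= 49 · (166/140 − 1)
= 49 · 0.1857
= 9.1 L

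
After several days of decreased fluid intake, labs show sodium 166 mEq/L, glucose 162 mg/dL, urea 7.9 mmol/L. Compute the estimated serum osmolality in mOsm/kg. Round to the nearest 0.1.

Calculated osmolality = 2·Na + glucose/18 + urea
= 2·166 + 162/18 + 7.9
= 332 + 9 + 7.90
= 348.9 mOsm/kg

348.9 mOsm/kg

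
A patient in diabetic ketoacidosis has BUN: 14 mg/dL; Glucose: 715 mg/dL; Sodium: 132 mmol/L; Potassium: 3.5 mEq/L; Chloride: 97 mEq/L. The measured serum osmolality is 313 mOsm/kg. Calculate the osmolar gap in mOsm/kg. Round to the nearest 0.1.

Calculated osmolality = 2·Na + glucose/18 + BUN/2.8
= 2·132 + 715/18 + 14/2.8
= 264 + 39.72 + 5
= 308.72 mOsm/kg ≈ 308.7 mOsm/kg
Osmolar gap = measured − calculated = 313 − 308.7 = 4.3 mOsm/kg

4.3 mOsm/kg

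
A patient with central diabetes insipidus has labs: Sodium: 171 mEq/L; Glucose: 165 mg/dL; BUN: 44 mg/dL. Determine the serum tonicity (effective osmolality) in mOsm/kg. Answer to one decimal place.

Effective osmolality excludes urea (freely permeant across cell membranes):
2·Na + glucose/18
= 2·171 + 165/18
= 342 + 9.17
= 351.17 mOsm/kg

351.2 mOsm/kg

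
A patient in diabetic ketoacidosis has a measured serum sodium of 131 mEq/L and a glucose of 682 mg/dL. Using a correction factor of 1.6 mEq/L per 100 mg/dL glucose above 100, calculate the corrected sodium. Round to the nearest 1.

140 mEq/L

Corrected Na = measured Na + 1.6 · (glucose − 100)/100
= 131 + 1.6 · (682 − 100)/100
= 131 + 9.3
= 140.3 mEq/L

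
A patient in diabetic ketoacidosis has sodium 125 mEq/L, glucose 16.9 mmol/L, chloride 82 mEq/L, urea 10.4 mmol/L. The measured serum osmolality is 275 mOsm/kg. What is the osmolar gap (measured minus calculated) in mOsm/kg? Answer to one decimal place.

Calculated osmolality = 2·Na + glucose + urea
= 2·125 + 16.9 + 10.4
= 250 + 16.90 + 10.40
= 277.3 mOsm/kg ≈ 277.3 mOsm/kg
Osmolar gap = measured − calculated = 275 − 277.3 = -2.3 mOsm/kg

-2.3 mOsm/kg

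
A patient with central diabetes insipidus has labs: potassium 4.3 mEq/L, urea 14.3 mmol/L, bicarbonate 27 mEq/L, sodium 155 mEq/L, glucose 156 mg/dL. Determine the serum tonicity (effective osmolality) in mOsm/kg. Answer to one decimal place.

318.7 mOsm/kg

Effective osmolality excludes urea (freely permeant across cell membranes):
2·Na + glucose/18
= 2·155 + 156/18
= 310 + 8.67
= 318.67 mOsm/kg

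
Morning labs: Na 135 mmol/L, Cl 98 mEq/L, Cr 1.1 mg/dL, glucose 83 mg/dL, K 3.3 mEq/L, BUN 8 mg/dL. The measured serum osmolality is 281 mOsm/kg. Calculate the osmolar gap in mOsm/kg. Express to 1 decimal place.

Calculated osmolality = 2·Na + glucose/18 + BUN/2.8
= 2·135 + 83/18 + 8/2.8
= 270 + 4.61 + 2.86
= 277.47 mOsm/kg ≈ 277.5 mOsm/kg
Osmolar gap = measured − calculated = 281 − 277.5 = 3.5 mOsm/kg

3.5 mOsm/kg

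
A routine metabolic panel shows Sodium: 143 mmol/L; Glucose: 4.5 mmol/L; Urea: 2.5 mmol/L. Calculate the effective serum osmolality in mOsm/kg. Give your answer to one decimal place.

Effective osmolality excludes urea (freely permeant across cell membranes):
2·Na + glucose
= 2·143 + 4.5
= 286 + 4.5
= 290.5 mOsm/kg

290.5 mOsm/kg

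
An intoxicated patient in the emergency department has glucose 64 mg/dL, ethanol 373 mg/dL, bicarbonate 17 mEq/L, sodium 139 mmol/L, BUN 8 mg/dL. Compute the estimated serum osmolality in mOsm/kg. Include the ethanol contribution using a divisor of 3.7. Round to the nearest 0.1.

385.2 mOsm/kg

Calculated osmolality = 2·Na + glucose/18 + BUN/2.8 + ethanol/3.7
= 2·139 + 64/18 + 8/2.8 + 373/3.7
= 278 + 3.56 + 2.86 + 100.81
= 385.23 mOsm/kg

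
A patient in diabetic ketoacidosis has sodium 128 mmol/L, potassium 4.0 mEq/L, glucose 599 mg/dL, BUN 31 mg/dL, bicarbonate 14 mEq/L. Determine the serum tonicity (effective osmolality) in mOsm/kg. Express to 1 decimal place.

289.3 mOsm/kg

Effective osmolality excludes urea (freely permeant across cell membranes):
2·Na + glucose/18
= 2·128 + 599/18
= 256 + 33.28
= 289.28 mOsm/kg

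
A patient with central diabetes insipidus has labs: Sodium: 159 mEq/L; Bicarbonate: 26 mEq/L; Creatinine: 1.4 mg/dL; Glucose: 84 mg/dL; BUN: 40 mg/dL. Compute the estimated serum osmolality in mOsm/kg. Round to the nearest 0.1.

337.0 mOsm/kg

Calculated osmolality = 2·Na + glucose/18 + BUN/2.8
= 2·159 + 84/18 + 40/2.8
= 318 + 4.67 + 14.29
= 336.96 mOsm/kg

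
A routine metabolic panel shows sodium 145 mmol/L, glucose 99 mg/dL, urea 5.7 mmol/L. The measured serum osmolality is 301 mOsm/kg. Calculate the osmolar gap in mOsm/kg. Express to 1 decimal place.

Calculated osmolality = 2·Na + glucose/18 + urea
= 2·145 + 99/18 + 5.7
= 290 + 5.50 + 5.70
= 301.2 mOsm/kg ≈ 301.2 mOsm/kg
Osmolar gap = measured − calculated = 301 − 301.2 = -0.2 mOsm/kg

-0.2 mOsm/kg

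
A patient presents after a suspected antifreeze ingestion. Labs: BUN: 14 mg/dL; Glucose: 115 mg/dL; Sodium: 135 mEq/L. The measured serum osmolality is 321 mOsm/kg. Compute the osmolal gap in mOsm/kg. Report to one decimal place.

39.6 mOsm/kg

Calculated osmolality = 2·Na + glucose/18 + BUN/2.8
= 2·135 + 115/18 + 14/2.8
= 270 + 6.39 + 5
= 281.39 mOsm/kg ≈ 281.4 mOsm/kg
Osmolar gap = measured − calculated = 321 − 281.4 = 39.6 mOsm/kg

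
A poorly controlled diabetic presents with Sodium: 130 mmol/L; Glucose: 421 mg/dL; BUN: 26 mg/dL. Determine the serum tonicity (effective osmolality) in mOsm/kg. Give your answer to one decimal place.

Effective osmolality excludes urea (freely permeant across cell membranes):
2·Na + glucose/18
= 2·130 + 421/18
= 260 + 23.39
= 283.39 mOsm/kg

283.4 mOsm/kg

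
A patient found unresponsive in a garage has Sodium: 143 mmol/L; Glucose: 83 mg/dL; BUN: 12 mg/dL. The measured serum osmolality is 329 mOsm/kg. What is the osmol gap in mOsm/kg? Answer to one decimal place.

34.1 mOsm/kg

Calculated osmolality = 2·Na + glucose/18 + BUN/2.8
= 2·143 + 83/18 + 12/2.8
= 286 + 4.61 + 4.29
= 294.9 mOsm/kg ≈ 294.9 mOsm/kg
Osmolar gap = measured − calculated = 329 − 294.9 = 34.1 mOsm/kg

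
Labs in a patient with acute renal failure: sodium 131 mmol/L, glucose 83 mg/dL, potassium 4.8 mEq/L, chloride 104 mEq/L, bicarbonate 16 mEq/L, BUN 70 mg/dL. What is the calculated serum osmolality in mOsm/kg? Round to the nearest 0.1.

Calculated osmolality = 2·Na + glucose/18 + BUN/2.8
= 2·131 + 83/18 + 70/2.8
= 262 + 4.61 + 25
= 291.61 mOsm/kg

291.6 mOsm/kg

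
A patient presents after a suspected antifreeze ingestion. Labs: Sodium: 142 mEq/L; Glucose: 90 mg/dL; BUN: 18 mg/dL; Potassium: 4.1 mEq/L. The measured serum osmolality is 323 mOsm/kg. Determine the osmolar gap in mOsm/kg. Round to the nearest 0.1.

27.6 mOsm/kg

Calculated osmolality = 2·Na + glucose/18 + BUN/2.8
= 2·142 + 90/18 + 18/2.8
= 284 + 5 + 6.43
= 295.43 mOsm/kg ≈ 295.4 mOsm/kg
Osmolar gap = measured − calculated = 323 − 295.4 = 27.6 mOsm/kg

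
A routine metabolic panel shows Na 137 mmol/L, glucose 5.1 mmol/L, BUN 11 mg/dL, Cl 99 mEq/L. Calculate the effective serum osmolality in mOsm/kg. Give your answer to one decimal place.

279.1 mOsm/kg

Effective osmolality excludes urea (freely permeant across cell membranes):
2·Na + glucose
= 2·137 + 5.1
= 274 + 5.1
= 279.1 mOsm/kg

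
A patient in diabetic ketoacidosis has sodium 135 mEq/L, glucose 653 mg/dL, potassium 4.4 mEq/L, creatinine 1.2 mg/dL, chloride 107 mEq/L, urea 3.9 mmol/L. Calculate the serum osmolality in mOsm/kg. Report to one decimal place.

Calculated osmolality = 2·Na + glucose/18 + urea
= 2·135 + 653/18 + 3.9
= 270 + 36.28 + 3.90
= 310.18 mOsm/kg

310.2 mOsm/kg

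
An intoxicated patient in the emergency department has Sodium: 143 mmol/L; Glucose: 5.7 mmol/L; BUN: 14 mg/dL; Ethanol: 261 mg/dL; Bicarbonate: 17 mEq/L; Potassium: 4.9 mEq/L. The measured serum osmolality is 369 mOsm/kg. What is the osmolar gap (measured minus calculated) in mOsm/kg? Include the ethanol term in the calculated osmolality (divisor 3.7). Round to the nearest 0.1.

1.8 mOsm/kg

Calculated osmolality = 2·Na + glucose + BUN/2.8 + ethanol/3.7
= 2·143 + 5.7 + 14/2.8 + 261/3.7
= 286 + 5.70 + 5 + 70.54
= 367.24 mOsm/kg ≈ 367.2 mOsm/kg
Osmolar gap = measured − calculated = 369 − 367.2 = 1.8 mOsm/kg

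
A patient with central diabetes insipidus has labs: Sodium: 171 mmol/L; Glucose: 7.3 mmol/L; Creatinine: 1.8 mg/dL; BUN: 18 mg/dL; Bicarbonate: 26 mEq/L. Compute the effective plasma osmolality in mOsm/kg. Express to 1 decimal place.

349.3 mOsm/kg

Effective osmolality excludes urea (freely permeant across cell membranes):
2·Na + glucose
= 2·171 + 7.3
= 342 + 7.3
= 349.3 mOsm/kg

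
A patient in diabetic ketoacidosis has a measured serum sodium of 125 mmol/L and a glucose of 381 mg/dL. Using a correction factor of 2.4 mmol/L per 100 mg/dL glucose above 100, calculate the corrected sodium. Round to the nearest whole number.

Corrected Na = measured Na + 2.4 · (glucose − 100)/100
= 125 + 2.4 · (381 − 100)/100
= 125 + 6.7
= 131.7 mmol/L

132 mmol/L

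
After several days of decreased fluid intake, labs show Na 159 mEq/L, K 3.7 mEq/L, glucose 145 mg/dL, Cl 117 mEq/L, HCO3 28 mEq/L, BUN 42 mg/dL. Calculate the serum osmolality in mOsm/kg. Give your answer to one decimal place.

Calculated osmolality = 2·Na + glucose/18 + BUN/2.8
= 2·159 + 145/18 + 42/2.8
= 318 + 8.06 + 15
= 341.06 mOsm/kg

341.1 mOsm/kg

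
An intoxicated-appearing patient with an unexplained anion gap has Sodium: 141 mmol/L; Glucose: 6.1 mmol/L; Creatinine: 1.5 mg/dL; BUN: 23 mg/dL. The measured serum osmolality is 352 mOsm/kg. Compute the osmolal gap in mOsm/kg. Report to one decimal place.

55.7 mOsm/kg

Calculated osmolality = 2·Na + glucose + BUN/2.8
= 2·141 + 6.1 + 23/2.8
= 282 + 6.10 + 8.21
= 296.31 mOsm/kg ≈ 296.3 mOsm/kg
Osmolar gap = measured − calculated = 352 − 296.3 = 55.7 mOsm/kg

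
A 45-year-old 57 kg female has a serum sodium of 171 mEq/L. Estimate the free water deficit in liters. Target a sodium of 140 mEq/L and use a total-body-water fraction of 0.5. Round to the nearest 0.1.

TBW = 0.5 · 57 = 28.5 L
Free water deficit = TBW · (Na/140 − 1)
= 28.5 · (171/140 − 1)
= 28.5 · 0.2214
= 6.31 L

6.3 L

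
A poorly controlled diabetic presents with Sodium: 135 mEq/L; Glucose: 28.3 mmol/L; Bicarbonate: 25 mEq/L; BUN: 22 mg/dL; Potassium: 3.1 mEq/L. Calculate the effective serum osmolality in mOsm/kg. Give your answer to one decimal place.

298.3 mOsm/kg

Effective osmolality excludes urea (freely permeant across cell membranes):
2·Na + glucose
= 2·135 + 28.3
= 270 + 28.3
= 298.3 mOsm/kg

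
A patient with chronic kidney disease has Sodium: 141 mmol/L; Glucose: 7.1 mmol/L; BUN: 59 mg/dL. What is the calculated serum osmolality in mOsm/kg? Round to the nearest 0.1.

310.2 mOsm/kg

Calculated osmolality = 2·Na + glucose + BUN/2.8
= 2·141 + 7.1 + 59/2.8
= 282 + 7.10 + 21.07
= 310.17 mOsm/kg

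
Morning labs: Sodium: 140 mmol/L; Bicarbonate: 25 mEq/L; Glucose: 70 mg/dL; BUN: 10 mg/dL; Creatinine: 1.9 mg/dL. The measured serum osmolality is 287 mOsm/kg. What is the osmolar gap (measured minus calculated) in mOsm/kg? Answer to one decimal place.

-0.5 mOsm/kg

Calculated osmolality = 2·Na + glucose/18 + BUN/2.8
= 2·140 + 70/18 + 10/2.8
= 280 + 3.89 + 3.57
= 287.46 mOsm/kg ≈ 287.5 mOsm/kg
Osmolar gap = measured − calculated = 287 − 287.5 = -0.5 mOsm/kg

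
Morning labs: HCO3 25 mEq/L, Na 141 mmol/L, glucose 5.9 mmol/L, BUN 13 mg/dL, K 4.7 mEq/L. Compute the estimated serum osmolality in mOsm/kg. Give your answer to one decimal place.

292.5 mOsm/kg

Calculated osmolality = 2·Na + glucose + BUN/2.8
= 2·141 + 5.9 + 13/2.8
= 282 + 5.90 + 4.64
= 292.54 mOsm/kg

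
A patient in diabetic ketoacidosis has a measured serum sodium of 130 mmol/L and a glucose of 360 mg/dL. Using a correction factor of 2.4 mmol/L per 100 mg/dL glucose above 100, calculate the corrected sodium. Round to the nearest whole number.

136 mmol/L

Corrected Na = measured Na + 2.4 · (glucose − 100)/100
= 130 + 2.4 · (360 − 100)/100
= 130 + 6.2
= 136.2 mmol/L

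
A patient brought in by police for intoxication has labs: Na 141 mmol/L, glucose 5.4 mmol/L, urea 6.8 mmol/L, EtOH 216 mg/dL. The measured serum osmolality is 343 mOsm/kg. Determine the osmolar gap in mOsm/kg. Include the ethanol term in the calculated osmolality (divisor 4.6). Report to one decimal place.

1.8 mOsm/kg

Calculated osmolality = 2·Na + glucose + urea + ethanol/4.6
= 2·141 + 5.4 + 6.8 + 216/4.6
= 282 + 5.40 + 6.80 + 46.96
= 341.16 mOsm/kg ≈ 341.2 mOsm/kg
Osmolar gap = measured − calculated = 343 − 341.2 = 1.8 mOsm/kg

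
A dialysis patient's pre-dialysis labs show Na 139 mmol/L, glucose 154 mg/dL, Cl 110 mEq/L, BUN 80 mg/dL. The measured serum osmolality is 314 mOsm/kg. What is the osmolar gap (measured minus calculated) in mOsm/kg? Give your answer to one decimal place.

Calculated osmolality = 2·Na + glucose/18 + BUN/2.8
= 2·139 + 154/18 + 80/2.8
= 278 + 8.56 + 28.57
= 315.13 mOsm/kg ≈ 315.1 mOsm/kg
Osmolar gap = measured − calculated = 314 − 315.1 = -1.1 mOsm/kg

-1.1 mOsm/kg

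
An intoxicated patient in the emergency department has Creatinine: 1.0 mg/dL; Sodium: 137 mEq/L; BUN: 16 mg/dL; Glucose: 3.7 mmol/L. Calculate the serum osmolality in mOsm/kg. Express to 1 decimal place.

Calculated osmolality = 2·Na + glucose + BUN/2.8
= 2·137 + 3.7 + 16/2.8
= 274 + 3.70 + 5.71
= 283.41 mOsm/kg

283.4 mOsm/kg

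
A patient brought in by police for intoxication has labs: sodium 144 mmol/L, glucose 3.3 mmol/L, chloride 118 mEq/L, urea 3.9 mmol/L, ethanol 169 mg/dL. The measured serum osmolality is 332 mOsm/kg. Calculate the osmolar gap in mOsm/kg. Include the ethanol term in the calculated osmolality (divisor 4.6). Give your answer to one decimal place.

Calculated osmolality = 2·Na + glucose + urea + ethanol/4.6
= 2·144 + 3.3 + 3.9 + 169/4.6
= 288 + 3.30 + 3.90 + 36.74
= 331.94 mOsm/kg ≈ 331.9 mOsm/kg
Osmolar gap = measured − calculated = 332 − 331.9 = 0.1 mOsm/kg

0.1 mOsm/kg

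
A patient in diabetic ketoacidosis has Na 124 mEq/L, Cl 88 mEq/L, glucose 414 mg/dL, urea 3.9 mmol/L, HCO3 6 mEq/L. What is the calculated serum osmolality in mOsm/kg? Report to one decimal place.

274.9 mOsm/kg

Calculated osmolality = 2·Na + glucose/18 + urea
= 2·124 + 414/18 + 3.9
= 248 + 23 + 3.90
= 274.9 mOsm/kg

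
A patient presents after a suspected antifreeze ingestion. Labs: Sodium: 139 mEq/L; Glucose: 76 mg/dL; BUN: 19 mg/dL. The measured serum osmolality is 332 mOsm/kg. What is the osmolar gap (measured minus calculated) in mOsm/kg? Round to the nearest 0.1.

Calculated osmolality = 2·Na + glucose/18 + BUN/2.8
= 2·139 + 76/18 + 19/2.8
= 278 + 4.22 + 6.79
= 289.01 mOsm/kg ≈ 289.0 mOsm/kg
Osmolar gap = measured − calculated = 332 − 289.0 = 43.0 mOsm/kg

43.0 mOsm/kg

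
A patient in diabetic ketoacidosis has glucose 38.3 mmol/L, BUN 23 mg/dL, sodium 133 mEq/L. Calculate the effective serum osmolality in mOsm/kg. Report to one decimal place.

304.3 mOsm/kg

Effective osmolality excludes urea (freely permeant across cell membranes):
2·Na + glucose
= 2·133 + 38.3
= 266 + 38.3
= 304.3 mOsm/kg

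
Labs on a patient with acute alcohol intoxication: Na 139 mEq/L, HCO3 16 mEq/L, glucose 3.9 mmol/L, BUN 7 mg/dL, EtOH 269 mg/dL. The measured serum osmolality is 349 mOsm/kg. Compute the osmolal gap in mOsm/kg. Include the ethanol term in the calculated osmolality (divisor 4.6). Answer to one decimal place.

Calculated osmolality = 2·Na + glucose + BUN/2.8 + ethanol/4.6
= 2·139 + 3.9 + 7/2.8 + 269/4.6
= 278 + 3.90 + 2.50 + 58.48
= 342.88 mOsm/kg ≈ 342.9 mOsm/kg
Osmolar gap = measured − calculated = 349 − 342.9 = 6.1 mOsm/kg

6.1 mOsm/kg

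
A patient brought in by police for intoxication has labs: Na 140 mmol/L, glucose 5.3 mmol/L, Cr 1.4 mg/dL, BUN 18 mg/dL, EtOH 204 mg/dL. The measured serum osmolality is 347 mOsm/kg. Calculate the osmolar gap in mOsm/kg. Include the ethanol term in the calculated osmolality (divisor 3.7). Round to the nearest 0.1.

0.1 mOsm/kg

Calculated osmolality = 2·Na + glucose + BUN/2.8 + ethanol/3.7
= 2·140 + 5.3 + 18/2.8 + 204/3.7
= 280 + 5.30 + 6.43 + 55.14
= 346.87 mOsm/kg ≈ 346.9 mOsm/kg
Osmolar gap = measured − calculated = 347 − 346.9 = 0.1 mOsm/kg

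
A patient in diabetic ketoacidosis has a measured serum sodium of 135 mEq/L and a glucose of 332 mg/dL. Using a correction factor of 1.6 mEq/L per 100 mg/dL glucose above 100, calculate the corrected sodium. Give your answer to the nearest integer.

139 mEq/L

Corrected Na = measured Na + 1.6 · (glucose − 100)/100
= 135 + 1.6 · (332 − 100)/100
= 135 + 3.7
= 138.7 mEq/L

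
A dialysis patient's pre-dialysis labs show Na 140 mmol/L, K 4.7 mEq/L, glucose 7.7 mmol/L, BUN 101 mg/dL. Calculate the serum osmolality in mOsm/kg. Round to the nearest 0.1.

Calculated osmolality = 2·Na + glucose + BUN/2.8
= 2·140 + 7.7 + 101/2.8
= 280 + 7.70 + 36.07
= 323.77 mOsm/kg

323.8 mOsm/kg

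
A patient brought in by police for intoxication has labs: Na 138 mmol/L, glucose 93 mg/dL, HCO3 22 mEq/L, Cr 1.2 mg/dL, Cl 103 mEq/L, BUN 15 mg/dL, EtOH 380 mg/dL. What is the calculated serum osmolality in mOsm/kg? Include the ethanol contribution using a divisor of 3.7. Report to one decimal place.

Calculated osmolality = 2·Na + glucose/18 + BUN/2.8 + ethanol/3.7
= 2·138 + 93/18 + 15/2.8 + 380/3.7
= 276 + 5.17 + 5.36 + 102.70
= 389.23 mOsm/kg

389.2 mOsm/kg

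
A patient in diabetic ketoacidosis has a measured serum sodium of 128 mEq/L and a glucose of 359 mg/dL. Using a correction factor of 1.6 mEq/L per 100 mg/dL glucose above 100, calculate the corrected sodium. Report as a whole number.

132 mEq/L

Corrected Na = measured Na + 1.6 · (glucose − 100)/100
= 128 + 1.6 · (359 − 100)/100
= 128 + 4.1
= 132.1 mEq/L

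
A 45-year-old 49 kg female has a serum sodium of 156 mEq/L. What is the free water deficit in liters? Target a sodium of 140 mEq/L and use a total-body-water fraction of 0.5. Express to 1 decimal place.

TBW = 0.5 · 49 = 24.5 L
Free water deficit = TBW · (Na/140 − 1)
= 24.5 · (156/140 − 1)
= 24.5 · 0.1143
= 2.8 L

2.8 L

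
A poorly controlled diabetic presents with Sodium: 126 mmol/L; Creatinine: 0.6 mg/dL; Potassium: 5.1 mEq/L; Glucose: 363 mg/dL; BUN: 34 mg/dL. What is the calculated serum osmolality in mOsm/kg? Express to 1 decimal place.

Calculated osmolality = 2·Na + glucose/18 + BUN/2.8
= 2·126 + 363/18 + 34/2.8
= 252 + 20.17 + 12.14
= 284.31 mOsm/kg

284.3 mOsm/kg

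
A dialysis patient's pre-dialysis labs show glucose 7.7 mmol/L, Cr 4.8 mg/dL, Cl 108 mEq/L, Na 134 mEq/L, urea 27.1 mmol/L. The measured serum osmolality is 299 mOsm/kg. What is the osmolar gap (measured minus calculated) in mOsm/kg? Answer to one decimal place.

Calculated osmolality = 2·Na + glucose + urea
= 2·134 + 7.7 + 27.1
= 268 + 7.70 + 27.10
= 302.8 mOsm/kg ≈ 302.8 mOsm/kg
Osmolar gap = measured − calculated = 299 − 302.8 = -3.8 mOsm/kg

-3.8 mOsm/kg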